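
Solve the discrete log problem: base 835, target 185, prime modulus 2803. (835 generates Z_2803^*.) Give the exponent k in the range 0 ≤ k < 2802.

2219

Baby-step giant-step with m = ceil(sqrt(2802)) = 53.
Baby table (835^j mod 2803 for j=0..52):
  0:1  1:835  2:2081  3:2578  4:2729  5:2679  6:171  7:2635
  8:2673  9:767  10:1361  11:1220  12:1211  13:2105  14:194  15:2219
  16:82  17:1198  18:2462  19:1171  20:2341  21:1044  22:7  23:239
  24:552  25:1228  26:2285  27:1935  28:1197  29:1627  30:1893  31:2566
  32:1118  33:131  34:68  35:720  36:1358  37:1518  38:574  39:2780
  40:416  41:2591  42:2372  43:1702  44:49  45:1673  46:1061  47:187
  48:1980  49:2333  50:2773  51:177  52:2039
Giant step factor: 835^(-53) ≡ 2090 (mod 2803).
Scan 185·2090^i mod 2803 for i = 0, 1, …:
  i=0: 185   i=1: 2639   i=2: 2009   i=3: 2719
  i=4: 1029   i=5: 709   i=6: 1826   i=7: 1457
  i=8: 1072   i=9: 883     …   i=40: 85
  i=41: 1061
Match at i=41, j=46: k = 41·53 + 46 = 2219.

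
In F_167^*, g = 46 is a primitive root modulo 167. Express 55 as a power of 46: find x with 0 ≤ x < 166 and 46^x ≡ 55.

Baby-step giant-step with m = ceil(sqrt(166)) = 13.
Baby table (46^j mod 167 for j=0..12):
  0:1  1:46  2:112  3:142  4:19  5:39  6:124  7:26
  8:27  9:73  10:18  11:160  12:12
Giant step factor: 46^(-13) ≡ 131 (mod 167).
Scan 55·131^i mod 167 for i = 0, 1, …:
  i=0: 55   i=1: 24   i=2: 138   i=3: 42
  i=4: 158   i=5: 157   i=6: 26
Match at i=6, j=7: x = 6·13 + 7 = 85.

85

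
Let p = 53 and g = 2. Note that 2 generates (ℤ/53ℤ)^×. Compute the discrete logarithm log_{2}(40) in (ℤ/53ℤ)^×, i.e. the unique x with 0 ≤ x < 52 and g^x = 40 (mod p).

50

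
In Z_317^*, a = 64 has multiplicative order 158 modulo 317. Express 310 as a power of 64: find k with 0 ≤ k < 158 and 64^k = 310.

Baby-step giant-step with m = ceil(sqrt(158)) = 13.
Baby table (64^j mod 317 for j=0..12):
  0:1  1:64  2:292  3:302  4:308  5:58  6:225  7:135
  8:81  9:112  10:194  11:53  12:222
Giant step factor: 64^(-13) ≡ 228 (mod 317).
Scan 310·228^i mod 317 for i = 0, 1, …:
  i=0: 310   i=1: 306   i=2: 28   i=3: 44
  i=4: 205   i=5: 141   i=6: 131   i=7: 70
  i=8: 110   i=9: 37   i=10: 194
Match at i=10, j=10: k = 10·13 + 10 = 140.

140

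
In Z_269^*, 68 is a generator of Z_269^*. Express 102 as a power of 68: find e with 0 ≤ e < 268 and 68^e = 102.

Baby-step giant-step with m = ceil(sqrt(268)) = 17.
Baby table (68^j mod 269 for j=0..16):
  0:1  1:68  2:51  3:240  4:180  5:135  6:34  7:160
  8:120  9:90  10:202  11:17  12:80  13:60  14:45  15:101
  16:143
Giant step factor: 68^(-17) ≡ 74 (mod 269).
Scan 102·74^i mod 269 for i = 0, 1, …:
  i=0: 102   i=1: 16   i=2: 108   i=3: 191
  i=4: 146   i=5: 44   i=6: 28   i=7: 189
  i=8: 267   i=9: 121     …   i=14: 10
  i=15: 202
Match at i=15, j=10: e = 15·17 + 10 = 265.

265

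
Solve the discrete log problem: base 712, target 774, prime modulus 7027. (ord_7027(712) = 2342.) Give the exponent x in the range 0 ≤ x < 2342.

1885

Baby-step giant-step with m = ceil(sqrt(2342)) = 49.
Baby table (712^j mod 7027 for j=0..48):
  0:1  1:712  2:1000  3:2273  4:2166  5:3279  6:1684  7:4418
  8:4547  9:5044  10:531  11:5641  12:3975  13:5346  14:4745  15:5480
  16:1775  17:5967  18:4196  19:1077  20:881  21:1869  22:2625  23:6845
  24:3929  25:702  26:907  27:6327  28:517  29:2700  30:4029  31:1632
  32:2529  33:1736  34:6307  35:331  36:3781  37:731  38:474  39:192
  40:3191  41:2271  42:742  43:1279  44:4165  45:86  46:5016  47:1676
  48:5749
Giant step factor: 712^(-49) ≡ 3891 (mod 7027).
Scan 774·3891^i mod 7027 for i = 0, 1, …:
  i=0: 774   i=1: 4078   i=2: 532   i=3: 4074
  i=4: 6049   i=5: 3236   i=6: 5919   i=7: 3350
  i=8: 6792   i=9: 6152     …   i=37: 3043
  i=38: 6845
Match at i=38, j=23: x = 38·49 + 23 = 1885.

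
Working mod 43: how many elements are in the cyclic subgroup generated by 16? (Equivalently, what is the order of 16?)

The order of 16 must divide p − 1 = 42 = 2 · 3 · 7.
Divisors: 1, 2, 3, 6, 7, 14, 21, 42.
Check each in increasing order: 16^1 ≡ 16;  16^2 ≡ 41;  16^3 ≡ 11;  16^6 ≡ 35;  16^7 ≡ 1.
Smallest exponent giving 1 is 7.

7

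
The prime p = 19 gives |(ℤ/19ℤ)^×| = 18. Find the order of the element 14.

The order of 14 must divide p − 1 = 18 = 2 · 3^2.
Divisors: 1, 2, 3, 6, 9, 18.
Check each in increasing order: 14^1 ≡ 14;  14^2 ≡ 6;  14^3 ≡ 8;  14^6 ≡ 7;  14^9 ≡ 18;  14^18 ≡ 1.
Smallest exponent giving 1 is 18.

18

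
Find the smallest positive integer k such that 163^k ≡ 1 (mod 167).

166

The order of 163 must divide p − 1 = 166 = 2 · 83.
Divisors: 1, 2, 83, 166.
Check each in increasing order: 163^1 ≡ 163;  163^2 ≡ 16;  163^83 ≡ 166;  163^166 ≡ 1.
Smallest exponent giving 1 is 166.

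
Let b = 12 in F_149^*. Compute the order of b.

The order of 12 must divide p − 1 = 148 = 2^2 · 37.
Divisors: 1, 2, 4, 37, 74, 148.
Check each in increasing order: 12^1 ≡ 12;  12^2 ≡ 144;  12^4 ≡ 25;  12^37 ≡ 105;  12^74 ≡ 148;  12^148 ≡ 1.
Smallest exponent giving 1 is 148.

148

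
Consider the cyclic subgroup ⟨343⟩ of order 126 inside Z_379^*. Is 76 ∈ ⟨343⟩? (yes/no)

76 ∈ ⟨343⟩ iff 76^126 ≡ 1 (mod 379), since |⟨343⟩| = 126.
76^126 mod 379 = 1.
Since 1 = 1, 76 lies in the subgroup.

yes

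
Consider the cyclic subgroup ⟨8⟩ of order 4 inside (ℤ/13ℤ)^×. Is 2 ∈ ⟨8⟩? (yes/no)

no

⟨8⟩ has order 4; its elements mod 13 are {1, 5, 8, 12}.
2 is not in this set.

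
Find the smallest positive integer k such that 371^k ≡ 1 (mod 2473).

824

The order of 371 must divide p − 1 = 2472 = 2^3 · 3 · 103.
Divisors: 1, 2, 3, 4, 6, 8, 12, 24, 103, 206, 309, 412, 618, 824, 1236, 2472.
Check each in increasing order: 371^1 ≡ 371;  371^2 ≡ 1626;  371^3 ≡ 2307;  371^4 ≡ 239;  371^6 ≡ 353;  371^8 ≡ 242;  371^12 ≡ 959;  371^24 ≡ 2198;  371^103 ≡ 1495;  371^206 ≡ 1906;  371^309 ≡ 574;  371^412 ≡ 2472;  371^618 ≡ 567;  371^824 ≡ 1.
Smallest exponent giving 1 is 824.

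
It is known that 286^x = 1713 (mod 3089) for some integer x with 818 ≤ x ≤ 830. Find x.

Compute 286^818 mod 3089 = 195, then multiply by 286 repeatedly:
  286^818=195  286^819=168  286^820=1713
Found 1713 at exponent 820.

820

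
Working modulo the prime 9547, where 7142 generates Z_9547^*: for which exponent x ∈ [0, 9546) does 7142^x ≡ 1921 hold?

Baby-step giant-step with m = ceil(sqrt(9546)) = 98.
Baby table (7142^j mod 9547 for j=0..97):
  0:1  1:7142  2:8090  3:336  4:3415  5:6892  6:7879  7:1800
  8:5338  9:2825  10:3339  11:8279  12:4047  13:4905  14:3567  15:4118
  16:5996  17:5137  18:8880  19:239  20:7572  21:5016  22:3928  23:4690
  24:5104  25:2322  26:585  27:6031  28:6885  29:5620  30:2452  31:2986
  32:7561  33:2830  34:861  35:994  36:5727  37:2886  38:9386  39:5325
  40:5449  41:3186  42:3911  43:7387  44:1232  45:6157  46:9359  47:3431
  48:6600  49:3661  50:7176  51:2696  52:8080  53:5292  54:8438  55:3532
  56:2370  57:9256  58:2924  59:3919  60:7241  61:8670  62:8845  63:8038
  64:1285  65:2803  66:8514  67:2145  68:6202  69:6151  70:4695  71:2626
  72:4584  73:2265  74:4012  75:3157  76:6827  77:1905  78:1035  79:2592
  80:431  81:4068  82:2135  83:1611  84:1627  85:1335  86:6664  87:2493
  88:9398  89:5106  90:7059  91:7218  92:6703  93:4168  94:310  95:8663
  96:6586  97:8690
Giant step factor: 7142^(-98) ≡ 3239 (mod 9547).
Scan 1921·3239^i mod 9547 for i = 0, 1, …:
  i=0: 1921   i=1: 7022   i=2: 3304   i=3: 9016
  i=4: 8098   i=5: 3813   i=6: 6036   i=7: 7895
  i=8: 5039   i=9: 5498     …   i=64: 7372
  i=65: 861
Match at i=65, j=34: x = 65·98 + 34 = 6404.

6404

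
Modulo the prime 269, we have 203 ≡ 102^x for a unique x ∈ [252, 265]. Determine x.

254

Compute 102^252 mod 269 = 177, then multiply by 102 repeatedly:
  102^252=177  102^253=31  102^254=203
Found 203 at exponent 254.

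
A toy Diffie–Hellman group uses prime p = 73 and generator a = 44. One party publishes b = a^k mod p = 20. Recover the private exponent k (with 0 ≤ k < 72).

55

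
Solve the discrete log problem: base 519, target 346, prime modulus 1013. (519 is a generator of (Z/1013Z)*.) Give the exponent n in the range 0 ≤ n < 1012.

455

Baby-step giant-step with m = ceil(sqrt(1012)) = 32.
Baby table (519^j mod 1013 for j=0..31):
  0:1  1:519  2:916  3:307  4:292  5:611  6:40  7:500
  8:172  9:124  10:537  11:128  12:587  13:753  14:802  15:908
  16:207  17:55  18:181  19:743  20:677  21:865  22:176  23:174
  24:149  25:343  26:742  27:158  28:962  29:882  30:895  31:551
Giant step factor: 519^(-32) ≡ 224 (mod 1013).
Scan 346·224^i mod 1013 for i = 0, 1, …:
  i=0: 346   i=1: 516   i=2: 102   i=3: 562
  i=4: 276   i=5: 31   i=6: 866   i=7: 501
  i=8: 794   i=9: 581     …   i=13: 563
  i=14: 500
Match at i=14, j=7: n = 14·32 + 7 = 455.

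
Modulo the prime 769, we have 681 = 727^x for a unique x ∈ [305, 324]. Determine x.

Compute 727^305 mod 769 = 755, then multiply by 727 repeatedly:
  727^305=755  727^306=588  727^307=681
Found 681 at exponent 307.

307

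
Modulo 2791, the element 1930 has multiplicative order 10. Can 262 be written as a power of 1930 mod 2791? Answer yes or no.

no

262 ∈ ⟨1930⟩ iff 262^10 ≡ 1 (mod 2791), since |⟨1930⟩| = 10.
262^10 mod 2791 = 2146.
Since 2146 ≠ 1, 262 does not lie in the subgroup.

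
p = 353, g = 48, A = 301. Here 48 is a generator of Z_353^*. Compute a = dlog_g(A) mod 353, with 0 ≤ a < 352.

57

Baby-step giant-step with m = ceil(sqrt(352)) = 19.
Baby table (48^j mod 353 for j=0..18):
  0:1  1:48  2:186  3:103  4:2  5:96  6:19  7:206
  8:4  9:192  10:38  11:59  12:8  13:31  14:76  15:118
  16:16  17:62  18:152
Giant step factor: 48^(-19) ≡ 178 (mod 353).
Scan 301·178^i mod 353 for i = 0, 1, …:
  i=0: 301   i=1: 275   i=2: 236   i=3: 1
Match at i=3, j=0: a = 3·19 + 0 = 57.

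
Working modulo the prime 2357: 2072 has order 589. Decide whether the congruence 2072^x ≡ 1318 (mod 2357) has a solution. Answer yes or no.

1318 ∈ ⟨2072⟩ iff 1318^589 ≡ 1 (mod 2357), since |⟨2072⟩| = 589.
1318^589 mod 2357 = 633.
Since 633 ≠ 1, 1318 does not lie in the subgroup.

no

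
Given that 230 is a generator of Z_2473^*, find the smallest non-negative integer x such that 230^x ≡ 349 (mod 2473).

2301

Baby-step giant-step with m = ceil(sqrt(2472)) = 50.
Baby table (230^j mod 2473 for j=0..49):
  0:1  1:230  2:967  3:2313  4:295  5:1079  6:870  7:2260
  8:470  9:1761  10:1931  11:1463  12:162  13:165  14:855  15:1283
  16:803  17:1688  18:2452  19:116  20:1950  21:887  22:1224  23:2071
  24:1514  25:2000  26:22  27:114  28:1490  29:1426  30:1544  31:1481
  32:1829  33:260  34:448  35:1647  36:441  37:37  38:1091  39:1157
  40:1499  41:1023  42:355  43:41  44:2011  45:79  46:859  47:2203
  48:2198  49:1048
Giant step factor: 230^(-50) ≡ 702 (mod 2473).
Scan 349·702^i mod 2473 for i = 0, 1, …:
  i=0: 349   i=1: 171   i=2: 1338   i=3: 2009
  i=4: 708   i=5: 2416   i=6: 2027   i=7: 979
  i=8: 2237   i=9: 19     …   i=45: 1959
  i=46: 230
Match at i=46, j=1: x = 46·50 + 1 = 2301.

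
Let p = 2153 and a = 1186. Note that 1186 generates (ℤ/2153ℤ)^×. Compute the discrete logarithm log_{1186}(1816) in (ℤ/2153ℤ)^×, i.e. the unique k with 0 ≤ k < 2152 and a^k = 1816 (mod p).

Baby-step giant-step with m = ceil(sqrt(2152)) = 47.
Baby table (1186^j mod 2153 for j=0..46):
  0:1  1:1186  2:687  3:948  4:462  5:1070  6:903  7:917
  8:297  9:1303  10:1657  11:1666  12:1575  13:1299  14:1219  15:1071
  16:2089  17:1604  18:1245  19:1765  20:574  21:416  22:339  23:1596
  24:369  25:575  26:1602  27:1026  28:391  29:831  30:1645  31:352
  32:1943  33:688  34:2134  35:1149  36:2018  37:1365  38:1987  39:1200
  40:67  41:1954  42:816  43:1079  44:812  45:641  46:217
Giant step factor: 1186^(-47) ≡ 192 (mod 2153).
Scan 1816·192^i mod 2153 for i = 0, 1, …:
  i=0: 1816   i=1: 2039   i=2: 1795   i=3: 160
  i=4: 578   i=5: 1173   i=6: 1304   i=7: 620
  i=8: 625   i=9: 1585     …   i=26: 2012
  i=27: 917
Match at i=27, j=7: k = 27·47 + 7 = 1276.

1276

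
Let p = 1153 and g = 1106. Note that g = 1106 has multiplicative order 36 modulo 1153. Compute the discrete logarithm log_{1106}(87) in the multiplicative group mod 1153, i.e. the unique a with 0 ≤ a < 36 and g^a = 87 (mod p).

Successive powers of 1106 modulo 1153:
  1106^0=1  1106^1=1106  1106^2=1056  1106^3=1100  1106^4=185  1106^5=529
  1106^6=503  1106^7=572  1106^8=788  1106^9=1013  1106^10=815  1106^11=897
  1106^12=502  1106^13=619  1106^14=885  1106^15=1066  1106^16=630  1106^17=368
  1106^18=1152  1106^19=47  1106^20=97  1106^21=53  1106^22=968  1106^23=624
  1106^24=650  1106^25=581  1106^26=365  1106^27=140  1106^28=338  1106^29=256
  1106^30=651  1106^31=534  1106^32=268  1106^33=87
So 1106^33 ≡ 87 (mod 1153), giving a = 33.

33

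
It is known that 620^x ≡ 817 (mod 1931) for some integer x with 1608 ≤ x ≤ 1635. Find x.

1618

Compute 620^1608 mod 1931 = 1804, then multiply by 620 repeatedly:
  620^1608=1804  620^1609=431  620^1610=742  620^1611=462  620^1612=652
  620^1613=661  620^1614=448  620^1615=1627  620^1616=758  620^1617=727
  620^1618=817
Found 817 at exponent 1618.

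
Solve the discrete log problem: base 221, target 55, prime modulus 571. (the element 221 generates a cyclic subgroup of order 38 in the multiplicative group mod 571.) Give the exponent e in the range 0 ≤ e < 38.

Successive powers of 221 modulo 571:
  221^0=1  221^1=221  221^2=306  221^3=248  221^4=563  221^5=516
  221^6=407  221^7=300  221^8=64  221^9=440  221^10=170  221^11=455
  221^12=59  221^13=477  221^14=353  221^15=357  221^16=99  221^17=181
  221^18=31  221^19=570  221^20=350  221^21=265  221^22=323  221^23=8
  221^24=55
So 221^24 ≡ 55 (mod 571), giving e = 24.

24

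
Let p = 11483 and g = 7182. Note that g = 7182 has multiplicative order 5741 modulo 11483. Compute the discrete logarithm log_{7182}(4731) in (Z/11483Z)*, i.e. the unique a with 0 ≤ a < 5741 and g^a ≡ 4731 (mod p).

2104

Baby-step giant-step with m = ceil(sqrt(5741)) = 76.
Baby table (7182^j mod 11483 for j=0..75):
  0:1  1:7182  2:10971  3:8859  4:9518  5:11460  6:7059  7:293
  8:2937  9:10746  10:529  11:9888  12:4744  13:1347  14:5468  15:10799
  16:2236  17:5718  18:3468  19:549  20:4249  21:5987  22:6282  23:617
  24:10339  25:5620  26:95  27:4793  28:8775  29:3346  30:8536  31:9298
  32:4591  33:4869  34:3423  35:10366  36:4323  37:9237  38:2843  39:1652
  40:2725  41:3918  42:5726  43:3509  44:7936  45:6223  46:1750  47:6098
  48:11157  49:1200  50:6150  51:5682  52:9025  53:7498  54:6849  55:7829
  56:7110  57:10602  58:11274  59:3235  60:3661  61:8715  62:8780  63:4807
  64:5976  65:7661  66:6249  67:4754  68:4269  69:348  70:7525  71:5552
  72:5488  73:5160  74:3479  75:10653
Giant step factor: 7182^(-76) ≡ 7564 (mod 11483).
Scan 4731·7564^i mod 11483 for i = 0, 1, …:
  i=0: 4731   i=1: 4256   i=2: 5535   i=3: 11205
  i=4: 10080   i=5: 9483   i=6: 6594   i=7: 6347
  i=8: 9768   i=9: 3530     …   i=26: 446
  i=27: 9025
Match at i=27, j=52: a = 27·76 + 52 = 2104.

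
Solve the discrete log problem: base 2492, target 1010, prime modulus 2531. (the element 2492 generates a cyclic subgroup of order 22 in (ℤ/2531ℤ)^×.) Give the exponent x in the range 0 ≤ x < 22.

Successive powers of 2492 modulo 2531:
  2492^0=1  2492^1=2492  2492^2=1521  2492^3=1425  2492^4=107  2492^5=889
  2492^6=763  2492^7=615  2492^8=1325  2492^9=1476  2492^10=649  2492^11=2530
  2492^12=39  2492^13=1010
So 2492^13 ≡ 1010 (mod 2531), giving x = 13.

13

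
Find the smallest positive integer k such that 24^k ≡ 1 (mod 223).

The order of 24 must divide p − 1 = 222 = 2 · 3 · 37.
Divisors: 1, 2, 3, 6, 37, 74, 111, 222.
Check each in increasing order: 24^1 ≡ 24;  24^2 ≡ 130;  24^3 ≡ 221;  24^6 ≡ 4;  24^37 ≡ 184;  24^74 ≡ 183;  24^111 ≡ 222;  24^222 ≡ 1.
Smallest exponent giving 1 is 222.

222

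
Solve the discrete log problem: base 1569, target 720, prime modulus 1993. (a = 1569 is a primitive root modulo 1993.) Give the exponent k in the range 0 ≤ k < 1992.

1517

Baby-step giant-step with m = ceil(sqrt(1992)) = 45.
Baby table (1569^j mod 1993 for j=0..44):
  0:1  1:1569  2:406  3:1247  4:1410  5:60  6:469  7:444
  8:1079  9:894  10:1607  11:238  12:731  13:964  14:1822  15:756
  16:329  17:14  18:43  19:1698  20:1514  21:1803  22:840  23:587
  24:237  25:1155  26:558  27:575  28:1339  29:269  30:1538  31:1592
  32:619  33:620  34:196  35:602  36:1849  37:1266  38:1326  39:1795
  40:246  41:1325  42:226  43:1833  44:78
Giant step factor: 1569^(-45) ≡ 473 (mod 1993).
Scan 720·473^i mod 1993 for i = 0, 1, …:
  i=0: 720   i=1: 1750   i=2: 655   i=3: 900
  i=4: 1191   i=5: 1317   i=6: 1125   i=7: 1987
  i=8: 1148   i=9: 908     …   i=32: 528
  i=33: 619
Match at i=33, j=32: k = 33·45 + 32 = 1517.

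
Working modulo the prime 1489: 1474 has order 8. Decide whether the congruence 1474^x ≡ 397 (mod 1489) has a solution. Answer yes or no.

yes

397 ∈ ⟨1474⟩ iff 397^8 ≡ 1 (mod 1489), since |⟨1474⟩| = 8.
397^8 mod 1489 = 1.
Since 1 = 1, 397 lies in the subgroup.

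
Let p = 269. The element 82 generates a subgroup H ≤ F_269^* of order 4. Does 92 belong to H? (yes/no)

no

92 ∈ ⟨82⟩ iff 92^4 ≡ 1 (mod 269), since |⟨82⟩| = 4.
92^4 mod 269 = 23.
Since 23 ≠ 1, 92 does not lie in the subgroup.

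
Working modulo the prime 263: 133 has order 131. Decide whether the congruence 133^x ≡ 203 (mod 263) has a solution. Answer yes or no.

yes

203 ∈ ⟨133⟩ iff 203^131 ≡ 1 (mod 263), since |⟨133⟩| = 131.
203^131 mod 263 = 1.
Since 1 = 1, 203 lies in the subgroup.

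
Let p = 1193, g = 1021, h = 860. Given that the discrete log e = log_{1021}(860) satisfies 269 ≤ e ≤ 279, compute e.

Compute 1021^269 mod 1193 = 698, then multiply by 1021 repeatedly:
  1021^269=698  1021^270=437  1021^271=1188  1021^272=860
Found 860 at exponent 272.

272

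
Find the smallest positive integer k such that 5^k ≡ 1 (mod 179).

89

The order of 5 must divide p − 1 = 178 = 2 · 89.
Divisors: 1, 2, 89, 178.
Check each in increasing order: 5^1 ≡ 5;  5^2 ≡ 25;  5^89 ≡ 1.
Smallest exponent giving 1 is 89.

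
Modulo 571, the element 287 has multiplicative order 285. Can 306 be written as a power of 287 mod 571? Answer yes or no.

yes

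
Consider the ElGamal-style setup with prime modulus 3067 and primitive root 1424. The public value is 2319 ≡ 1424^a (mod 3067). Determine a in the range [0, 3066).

1401

Baby-step giant-step with m = ceil(sqrt(3066)) = 56.
Baby table (1424^j mod 3067 for j=0..55):
  0:1  1:1424  2:489  3:127  4:2962  5:763  6:794  7:2000
  8:1824  9:2694  10:2506  11:1623  12:1701  13:2361  14:632  15:1337
  16:2348  17:522  18:1114  19:697  20:1887  21:396  22:2643  23:423
  24:1220  25:1358  26:1582  27:1590  28:714  29:1559  30:2575  31:1735
  32:1705  33:1923  34:2588  35:1845  36:1928  37:507  38:1223  39:2563
  40:3049  41:1971  42:399  43:781  44:1890  45:1601  46:1043  47:804
  48:905  49:580  50:897  51:1456  52:52  53:440  54:892  55:470
Giant step factor: 1424^(-56) ≡ 496 (mod 3067).
Scan 2319·496^i mod 3067 for i = 0, 1, …:
  i=0: 2319   i=1: 99   i=2: 32   i=3: 537
  i=4: 2590   i=5: 2634   i=6: 2989   i=7: 1183
  i=8: 971   i=9: 97     …   i=24: 2872
  i=25: 1424
Match at i=25, j=1: a = 25·56 + 1 = 1401.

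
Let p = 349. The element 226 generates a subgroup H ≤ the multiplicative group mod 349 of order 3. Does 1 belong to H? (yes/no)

yes

1 ∈ ⟨226⟩ iff 1^3 ≡ 1 (mod 349), since |⟨226⟩| = 3.
1^3 mod 349 = 1.
Since 1 = 1, 1 lies in the subgroup.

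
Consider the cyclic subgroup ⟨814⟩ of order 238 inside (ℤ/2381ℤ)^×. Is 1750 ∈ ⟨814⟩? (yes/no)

1750 ∈ ⟨814⟩ iff 1750^238 ≡ 1 (mod 2381), since |⟨814⟩| = 238.
1750^238 mod 2381 = 2380.
Since 2380 ≠ 1, 1750 does not lie in the subgroup.

no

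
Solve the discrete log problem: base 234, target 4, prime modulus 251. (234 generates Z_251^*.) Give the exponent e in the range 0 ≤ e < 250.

30

Baby-step giant-step with m = ceil(sqrt(250)) = 16.
Baby table (234^j mod 251 for j=0..15):
  0:1  1:234  2:38  3:107  4:189  5:50  6:154  7:143
  8:79  9:163  10:241  11:170  12:122  13:185  14:118  15:2
Giant step factor: 234^(-16) ≡ 155 (mod 251).
Scan 4·155^i mod 251 for i = 0, 1, …:
  i=0: 4   i=1: 118
Match at i=1, j=14: e = 1·16 + 14 = 30.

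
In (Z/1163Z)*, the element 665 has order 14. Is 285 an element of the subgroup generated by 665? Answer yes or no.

yes

⟨665⟩ has order 14; its elements mod 1163 are {1, 44, 185, 253, 285, 390, 498, 665, 773, 878, 910, 978, 1119, 1162}.
285 is in this set.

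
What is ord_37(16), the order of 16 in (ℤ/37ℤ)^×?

The order of 16 must divide p − 1 = 36 = 2^2 · 3^2.
Divisors: 1, 2, 3, 4, 6, 9, 12, 18, 36.
Check each in increasing order: 16^1 ≡ 16;  16^2 ≡ 34;  16^3 ≡ 26;  16^4 ≡ 9;  16^6 ≡ 10;  16^9 ≡ 1.
Smallest exponent giving 1 is 9.

9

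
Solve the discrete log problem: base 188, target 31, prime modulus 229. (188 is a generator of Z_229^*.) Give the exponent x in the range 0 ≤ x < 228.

157

Baby-step giant-step with m = ceil(sqrt(228)) = 16.
Baby table (188^j mod 229 for j=0..15):
  0:1  1:188  2:78  3:8  4:130  5:166  6:64  7:124
  8:183  9:54  10:76  11:90  12:203  13:150  14:33  15:21
Giant step factor: 188^(-16) ≡ 25 (mod 229).
Scan 31·25^i mod 229 for i = 0, 1, …:
  i=0: 31   i=1: 88   i=2: 139   i=3: 40
  i=4: 84   i=5: 39   i=6: 59   i=7: 101
  i=8: 6   i=9: 150
Match at i=9, j=13: x = 9·16 + 13 = 157.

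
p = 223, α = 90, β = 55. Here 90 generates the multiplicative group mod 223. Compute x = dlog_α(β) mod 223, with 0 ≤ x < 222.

Baby-step giant-step with m = ceil(sqrt(222)) = 15.
Baby table (90^j mod 223 for j=0..14):
  0:1  1:90  2:72  3:13  4:55  5:44  6:169  7:46
  8:126  9:190  10:152  11:77  12:17  13:192  14:109
Giant step factor: 90^(-15) ≡ 111 (mod 223).
Scan 55·111^i mod 223 for i = 0, 1, …:
  i=0: 55
Match at i=0, j=4: x = 0·15 + 4 = 4.

4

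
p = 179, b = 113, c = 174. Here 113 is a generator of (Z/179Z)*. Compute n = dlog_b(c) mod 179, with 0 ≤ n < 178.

37

Baby-step giant-step with m = ceil(sqrt(178)) = 14.
Baby table (113^j mod 179 for j=0..13):
  0:1  1:113  2:60  3:157  4:20  5:112  6:126  7:97
  8:42  9:92  10:14  11:150  12:124  13:50
Giant step factor: 113^(-14) ≡ 39 (mod 179).
Scan 174·39^i mod 179 for i = 0, 1, …:
  i=0: 174   i=1: 163   i=2: 92
Match at i=2, j=9: n = 2·14 + 9 = 37.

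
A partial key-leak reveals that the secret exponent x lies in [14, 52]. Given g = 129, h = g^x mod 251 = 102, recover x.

Compute 129^14 mod 251 = 13, then multiply by 129 repeatedly:
  129^14=13  129^15=171  129^16=222  129^17=24  129^18=84
  129^19=43  129^20=25  129^21=213  129^22=118  129^23=162
  129^24=65  129^25=102
Found 102 at exponent 25.

25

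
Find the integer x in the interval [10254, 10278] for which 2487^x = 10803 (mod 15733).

Compute 2487^10254 mod 15733 = 2927, then multiply by 2487 repeatedly:
  2487^10254=2927  2487^10255=10803
Found 10803 at exponent 10255.

10255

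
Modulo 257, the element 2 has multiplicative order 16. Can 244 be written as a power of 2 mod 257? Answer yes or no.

no

244 ∈ ⟨2⟩ iff 244^16 ≡ 1 (mod 257), since |⟨2⟩| = 16.
244^16 mod 257 = 193.
Since 193 ≠ 1, 244 does not lie in the subgroup.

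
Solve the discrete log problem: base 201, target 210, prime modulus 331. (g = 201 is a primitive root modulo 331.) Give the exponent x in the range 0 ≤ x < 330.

157

Baby-step giant-step with m = ceil(sqrt(330)) = 19.
Baby table (201^j mod 331 for j=0..18):
  0:1  1:201  2:19  3:178  4:30  5:72  6:239  7:44
  8:238  9:174  10:219  11:327  12:189  13:255  14:281  15:211
  16:43  17:37  18:155
Giant step factor: 201^(-19) ≡ 218 (mod 331).
Scan 210·218^i mod 331 for i = 0, 1, …:
  i=0: 210   i=1: 102   i=2: 59   i=3: 284
  i=4: 15   i=5: 291   i=6: 217   i=7: 304
  i=8: 72
Match at i=8, j=5: x = 8·19 + 5 = 157.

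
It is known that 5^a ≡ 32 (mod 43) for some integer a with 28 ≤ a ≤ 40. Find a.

39

Compute 5^28 mod 43 = 6, then multiply by 5 repeatedly:
  5^28=6  5^29=30  5^30=21  5^31=19  5^32=9
  5^33=2  5^34=10  5^35=7  5^36=35  5^37=3
  5^38=15  5^39=32
Found 32 at exponent 39.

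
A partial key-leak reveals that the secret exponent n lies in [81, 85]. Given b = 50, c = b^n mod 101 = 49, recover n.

Compute 50^81 mod 101 = 3, then multiply by 50 repeatedly:
  50^81=3  50^82=49
Found 49 at exponent 82.

82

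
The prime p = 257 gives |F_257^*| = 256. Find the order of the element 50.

128

The order of 50 must divide p − 1 = 256 = 2^8.
Divisors: 1, 2, 4, 8, 16, 32, 64, 128, 256.
Check each in increasing order: 50^1 ≡ 50;  50^2 ≡ 187;  50^4 ≡ 17;  50^8 ≡ 32;  50^16 ≡ 253;  50^32 ≡ 16;  50^64 ≡ 256;  50^128 ≡ 1.
Smallest exponent giving 1 is 128.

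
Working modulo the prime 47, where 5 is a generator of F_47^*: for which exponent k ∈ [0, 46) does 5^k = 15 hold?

21

Baby-step giant-step with m = ceil(sqrt(46)) = 7.
Baby table (5^j mod 47 for j=0..6):
  0:1  1:5  2:25  3:31  4:14  5:23  6:21
Giant step factor: 5^(-7) ≡ 30 (mod 47).
Scan 15·30^i mod 47 for i = 0, 1, …:
  i=0: 15   i=1: 27   i=2: 11   i=3: 1
Match at i=3, j=0: k = 3·7 + 0 = 21.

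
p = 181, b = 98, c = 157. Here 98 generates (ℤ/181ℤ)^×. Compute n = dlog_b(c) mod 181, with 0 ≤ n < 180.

179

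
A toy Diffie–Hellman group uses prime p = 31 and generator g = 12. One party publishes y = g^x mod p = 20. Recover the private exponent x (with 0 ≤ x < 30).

2

Successive powers of 12 modulo 31:
  12^0=1  12^1=12  12^2=20
So 12^2 ≡ 20 (mod 31), giving x = 2.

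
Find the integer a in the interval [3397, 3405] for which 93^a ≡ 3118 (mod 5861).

3400

Compute 93^3397 mod 5861 = 2355, then multiply by 93 repeatedly:
  93^3397=2355  93^3398=2158  93^3399=1420  93^3400=3118
Found 3118 at exponent 3400.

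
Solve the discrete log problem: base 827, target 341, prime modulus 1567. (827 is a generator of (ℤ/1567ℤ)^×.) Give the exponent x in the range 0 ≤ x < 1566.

667

Baby-step giant-step with m = ceil(sqrt(1566)) = 40.
Baby table (827^j mod 1567 for j=0..39):
  0:1  1:827  2:717  3:633  4:113  5:998  6:1104  7:1014
  8:233  9:1517  10:959  11:191  12:1257  13:618  14:244  15:1212
  16:1011  17:886  18:933  19:627  20:1419  21:1397  22:440  23:336
  24:513  25:1161  26:1143  27:360  28:1557  29:1132  30:665  31:1505
  32:437  33:989  34:1496  35:829  36:804  37:500  38:1379  39:1224
Giant step factor: 827^(-40) ≡ 1060 (mod 1567).
Scan 341·1060^i mod 1567 for i = 0, 1, …:
  i=0: 341   i=1: 1050   i=2: 430   i=3: 1370
  i=4: 1158   i=5: 519   i=6: 123   i=7: 319
  i=8: 1235   i=9: 655     …   i=15: 296
  i=16: 360
Match at i=16, j=27: x = 16·40 + 27 = 667.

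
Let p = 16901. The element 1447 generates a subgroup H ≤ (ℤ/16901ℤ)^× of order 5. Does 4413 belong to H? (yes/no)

no

⟨1447⟩ has order 5; its elements mod 16901 are {1, 759, 1447, 14986, 16609}.
4413 is not in this set.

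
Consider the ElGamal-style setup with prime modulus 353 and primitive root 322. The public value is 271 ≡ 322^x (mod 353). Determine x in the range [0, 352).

234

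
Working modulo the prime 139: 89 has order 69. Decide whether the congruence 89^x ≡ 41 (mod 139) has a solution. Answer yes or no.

41 ∈ ⟨89⟩ iff 41^69 ≡ 1 (mod 139), since |⟨89⟩| = 69.
41^69 mod 139 = 1.
Since 1 = 1, 41 lies in the subgroup.

yes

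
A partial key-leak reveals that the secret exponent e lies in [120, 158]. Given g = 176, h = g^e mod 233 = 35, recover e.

Compute 176^120 mod 233 = 64, then multiply by 176 repeatedly:
  176^120=64  176^121=80  176^122=100  176^123=125  176^124=98
  176^125=6  176^126=124  176^127=155  176^128=19  176^129=82
  176^130=219  176^131=99  176^132=182  176^133=111  176^134=197
  176^135=188  176^136=2  176^137=119  176^138=207  176^139=84
  176^140=105  176^141=73  176^142=33  176^143=216  176^144=37
  176^145=221  176^146=218  176^147=156  176^148=195  176^149=69
  176^150=28  176^151=35
Found 35 at exponent 151.

151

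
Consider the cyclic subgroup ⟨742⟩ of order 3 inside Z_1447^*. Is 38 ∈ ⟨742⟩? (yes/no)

no

38 ∈ ⟨742⟩ iff 38^3 ≡ 1 (mod 1447), since |⟨742⟩| = 3.
38^3 mod 1447 = 1333.
Since 1333 ≠ 1, 38 does not lie in the subgroup.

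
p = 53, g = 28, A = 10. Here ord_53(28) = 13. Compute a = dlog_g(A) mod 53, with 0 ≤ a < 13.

3

Successive powers of 28 modulo 53:
  28^0=1  28^1=28  28^2=42  28^3=10
So 28^3 ≡ 10 (mod 53), giving a = 3.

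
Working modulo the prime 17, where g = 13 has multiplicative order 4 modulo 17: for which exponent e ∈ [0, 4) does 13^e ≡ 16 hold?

Successive powers of 13 modulo 17:
  13^0=1  13^1=13  13^2=16
So 13^2 ≡ 16 (mod 17), giving e = 2.

2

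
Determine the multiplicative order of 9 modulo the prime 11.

5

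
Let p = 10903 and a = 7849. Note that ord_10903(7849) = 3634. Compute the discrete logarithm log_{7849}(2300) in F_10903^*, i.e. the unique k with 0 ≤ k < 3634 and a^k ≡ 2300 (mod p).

1089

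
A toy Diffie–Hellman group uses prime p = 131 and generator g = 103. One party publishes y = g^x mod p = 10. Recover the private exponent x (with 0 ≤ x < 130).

Baby-step giant-step with m = ceil(sqrt(130)) = 12.
Baby table (103^j mod 131 for j=0..11):
  0:1  1:103  2:129  3:56  4:4  5:19  6:123  7:93
  8:16  9:76  10:99  11:110
Giant step factor: 103^(-12) ≡ 43 (mod 131).
Scan 10·43^i mod 131 for i = 0, 1, …:
  i=0: 10   i=1: 37   i=2: 19
Match at i=2, j=5: x = 2·12 + 5 = 29.

29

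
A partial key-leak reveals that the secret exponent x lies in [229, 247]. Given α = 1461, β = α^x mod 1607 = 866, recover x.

239

Compute 1461^229 mod 1607 = 122, then multiply by 1461 repeatedly:
  1461^229=122  1461^230=1472  1461^231=426  1461^232=477  1461^233=1066
  1461^234=243  1461^235=1483  1461^236=427  1461^237=331  1461^238=1491
  1461^239=866
Found 866 at exponent 239.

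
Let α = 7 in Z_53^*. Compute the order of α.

The order of 7 must divide p − 1 = 52 = 2^2 · 13.
Divisors: 1, 2, 4, 13, 26, 52.
Check each in increasing order: 7^1 ≡ 7;  7^2 ≡ 49;  7^4 ≡ 16;  7^13 ≡ 52;  7^26 ≡ 1.
Smallest exponent giving 1 is 26.

26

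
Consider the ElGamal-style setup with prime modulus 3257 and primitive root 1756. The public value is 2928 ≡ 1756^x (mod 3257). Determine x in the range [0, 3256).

Baby-step giant-step with m = ceil(sqrt(3256)) = 58.
Baby table (1756^j mod 3257 for j=0..57):
  0:1  1:1756  2:2414  3:1627  4:623  5:2893  6:2445  7:694
  8:546  9:1218  10:2216  11:2438  12:1430  13:3190  14:2857  15:1112
  16:1729  17:600  18:1589  19:2292  20:2357  21:2502  22:3076  23:1350
  24:2761  25:1900  26:1232  27:744  28:407  29:1409  30:2141  31:1018
  32:2772  33:1674  34:1730  35:2356  36:746  37:662  38:2980  39:2138
  40:2264  41:2044  42:50  43:3118  44:191  45:3182  46:1837  47:1342
  48:1741  49:2130  50:1244  51:2274  52:62  53:1391  54:3103  55:3164
  56:2799  57:231
Giant step factor: 1756^(-58) ≡ 1074 (mod 3257).
Scan 2928·1074^i mod 3257 for i = 0, 1, …:
  i=0: 2928   i=1: 1667   i=2: 2265   i=3: 2888
  i=4: 1048   i=5: 1887   i=6: 784   i=7: 1710
  i=8: 2849   i=9: 1503     …   i=48: 1282
  i=49: 2414
Match at i=49, j=2: x = 49·58 + 2 = 2844.

2844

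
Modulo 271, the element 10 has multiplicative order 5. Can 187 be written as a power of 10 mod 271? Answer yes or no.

⟨10⟩ has order 5; its elements mod 271 are {1, 10, 100, 187, 244}.
187 is in this set.

yes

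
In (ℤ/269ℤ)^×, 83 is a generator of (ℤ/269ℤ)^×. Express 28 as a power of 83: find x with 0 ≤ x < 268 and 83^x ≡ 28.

Baby-step giant-step with m = ceil(sqrt(268)) = 17.
Baby table (83^j mod 269 for j=0..16):
  0:1  1:83  2:164  3:162  4:265  5:206  6:151  7:159
  8:16  9:252  10:203  11:171  12:205  13:68  14:264  15:123
  16:256
Giant step factor: 83^(-17) ≡ 179 (mod 269).
Scan 28·179^i mod 269 for i = 0, 1, …:
  i=0: 28   i=1: 170   i=2: 33   i=3: 258
  i=4: 183   i=5: 208   i=6: 110   i=7: 53
  i=8: 72   i=9: 245     …   i=13: 189
  i=14: 206
Match at i=14, j=5: x = 14·17 + 5 = 243.

243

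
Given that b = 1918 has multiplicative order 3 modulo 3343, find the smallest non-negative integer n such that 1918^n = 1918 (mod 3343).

Successive powers of 1918 modulo 3343:
  1918^0=1  1918^1=1918
So 1918^1 ≡ 1918 (mod 3343), giving n = 1.

1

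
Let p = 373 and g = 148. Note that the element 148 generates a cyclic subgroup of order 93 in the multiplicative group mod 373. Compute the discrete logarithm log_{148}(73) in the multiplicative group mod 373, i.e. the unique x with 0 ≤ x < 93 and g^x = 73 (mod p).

80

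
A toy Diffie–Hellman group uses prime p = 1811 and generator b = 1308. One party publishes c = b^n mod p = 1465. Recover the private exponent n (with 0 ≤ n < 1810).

1196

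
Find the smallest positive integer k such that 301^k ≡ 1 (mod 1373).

686

The order of 301 must divide p − 1 = 1372 = 2^2 · 7^3.
Divisors: 1, 2, 4, 7, 14, 28, 49, 98, 196, 343, 686, 1372.
Check each in increasing order: 301^1 ≡ 301;  301^2 ≡ 1356;  301^4 ≡ 289;  301^7 ≡ 1281;  301^14 ≡ 226;  301^28 ≡ 275;  301^49 ≡ 745;  301^98 ≡ 333;  301^196 ≡ 1049;  301^343 ≡ 1372;  301^686 ≡ 1.
Smallest exponent giving 1 is 686.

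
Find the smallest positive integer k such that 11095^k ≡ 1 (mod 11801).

5900

The order of 11095 must divide p − 1 = 11800 = 2^3 · 5^2 · 59.
Divisors: 1, 2, 4, 5, 8, 10, 20, 25, 40, 50, 59, 100, 118, 200, 236, 295, 472, 590, 1180, 1475, 2360, 2950, 5900, 11800.
Check each in increasing order: 11095^1 ≡ 11095;  11095^2 ≡ 2794;  11095^4 ≡ 5975;  11095^5 ≡ 6408;  11095^8 ≡ 2600;  11095^10 ≡ 6785;  11095^20 ≡ 524;  11095^25 ≡ 6308;  11095^40 ≡ 3153;  11095^50 ≡ 9693;  11095^59 ≡ 3109;  11095^100 ≡ 6488;  11095^118 ≡ 862;  11095^200 ≡ 11778;  11095^236 ≡ 11382;  11095^295 ≡ 7240;  11095^472 ≡ 10347;  11095^590 ≡ 9359;  11095^1180 ≡ 3859;  11095^1475 ≡ 6193;  11095^2360 ≡ 10820;  11095^2950 ≡ 11800;  11095^5900 ≡ 1.
Smallest exponent giving 1 is 5900.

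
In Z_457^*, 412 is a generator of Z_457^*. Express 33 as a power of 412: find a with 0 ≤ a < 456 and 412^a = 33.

Baby-step giant-step with m = ceil(sqrt(456)) = 22.
Baby table (412^j mod 457 for j=0..21):
  0:1  1:412  2:197  3:275  4:421  5:249  6:220  7:154
  8:382  9:176  10:306  11:397  12:415  13:62  14:409  15:332
  16:141  17:53  18:357  19:387  20:408  21:377
Giant step factor: 412^(-22) ≡ 204 (mod 457).
Scan 33·204^i mod 457 for i = 0, 1, …:
  i=0: 33   i=1: 334   i=2: 43   i=3: 89
  i=4: 333   i=5: 296   i=6: 60   i=7: 358
  i=8: 369   i=9: 328     …   i=15: 264
  i=16: 387
Match at i=16, j=19: a = 16·22 + 19 = 371.

371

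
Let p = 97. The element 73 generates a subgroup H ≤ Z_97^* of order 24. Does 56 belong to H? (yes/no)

⟨73⟩ has order 24; its elements mod 97 are {1, 4, 6, 9, 16, 22, 24, 33, 35, 36, 43, 47, 50, 54, 61, 62, 64, 73, 75, 81, 88, 91, 93, 96}.
56 is not in this set.

no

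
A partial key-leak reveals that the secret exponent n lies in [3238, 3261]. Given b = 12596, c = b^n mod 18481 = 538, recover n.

Compute 12596^3238 mod 18481 = 6915, then multiply by 12596 repeatedly:
  12596^3238=6915  12596^3239=387  12596^3240=14149  12596^3241=8521  12596^3242=11349
  12596^3243=1469  12596^3244=4043  12596^3245=10473  12596^3246=530  12596^3247=4239
  12596^3248=2835  12596^3249=4368  12596^3250=1391  12596^3251=1048  12596^3252=5174
  12596^3253=7698  12596^3254=12682  12596^3255=11189  12596^3256=538
Found 538 at exponent 3256.

3256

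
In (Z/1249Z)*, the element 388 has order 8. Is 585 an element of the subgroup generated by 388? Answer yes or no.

585 ∈ ⟨388⟩ iff 585^8 ≡ 1 (mod 1249), since |⟨388⟩| = 8.
585^8 mod 1249 = 1.
Since 1 = 1, 585 lies in the subgroup.

yes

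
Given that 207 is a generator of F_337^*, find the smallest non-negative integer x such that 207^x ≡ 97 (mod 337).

Baby-step giant-step with m = ceil(sqrt(336)) = 19.
Baby table (207^j mod 337 for j=0..18):
  0:1  1:207  2:50  3:240  4:141  5:205  6:310  7:140
  8:335  9:260  10:237  11:194  12:55  13:264  14:54  15:57
  16:4  17:154  18:200
Giant step factor: 207^(-19) ≡ 185 (mod 337).
Scan 97·185^i mod 337 for i = 0, 1, …:
  i=0: 97   i=1: 84   i=2: 38   i=3: 290
  i=4: 67   i=5: 263   i=6: 127   i=7: 242
  i=8: 286   i=9: 1
Match at i=9, j=0: x = 9·19 + 0 = 171.

171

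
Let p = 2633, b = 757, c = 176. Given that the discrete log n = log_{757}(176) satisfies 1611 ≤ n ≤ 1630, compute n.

1620

Compute 757^1611 mod 2633 = 791, then multiply by 757 repeatedly:
  757^1611=791  757^1612=1096  757^1613=277  757^1614=1682  757^1615=1535
  757^1616=842  757^1617=208  757^1618=2109  757^1619=915  757^1620=176
Found 176 at exponent 1620.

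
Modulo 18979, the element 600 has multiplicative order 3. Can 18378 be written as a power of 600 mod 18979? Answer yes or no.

yes

⟨600⟩ has order 3; its elements mod 18979 are {1, 600, 18378}.
18378 is in this set.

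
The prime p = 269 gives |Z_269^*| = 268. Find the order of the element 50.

The order of 50 must divide p − 1 = 268 = 2^2 · 67.
Divisors: 1, 2, 4, 67, 134, 268.
Check each in increasing order: 50^1 ≡ 50;  50^2 ≡ 79;  50^4 ≡ 54;  50^67 ≡ 187;  50^134 ≡ 268;  50^268 ≡ 1.
Smallest exponent giving 1 is 268.

268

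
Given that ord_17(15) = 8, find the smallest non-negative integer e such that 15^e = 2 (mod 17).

Successive powers of 15 modulo 17:
  15^0=1  15^1=15  15^2=4  15^3=9  15^4=16  15^5=2
So 15^5 ≡ 2 (mod 17), giving e = 5.

5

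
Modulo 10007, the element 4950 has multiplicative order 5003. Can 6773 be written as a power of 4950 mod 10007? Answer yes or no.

6773 ∈ ⟨4950⟩ iff 6773^5003 ≡ 1 (mod 10007), since |⟨4950⟩| = 5003.
6773^5003 mod 10007 = 10006.
Since 10006 ≠ 1, 6773 does not lie in the subgroup.

no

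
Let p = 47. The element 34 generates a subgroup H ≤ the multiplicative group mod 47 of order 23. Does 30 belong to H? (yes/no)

⟨34⟩ has order 23; its elements mod 47 are {1, 2, 3, 4, 6, 7, 8, 9, 12, 14, 16, 17, 18, 21, 24, 25, 27, 28, 32, 34, 36, 37, 42}.
30 is not in this set.

no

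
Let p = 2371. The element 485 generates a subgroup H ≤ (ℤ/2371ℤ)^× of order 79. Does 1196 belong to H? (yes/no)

no

1196 ∈ ⟨485⟩ iff 1196^79 ≡ 1 (mod 2371), since |⟨485⟩| = 79.
1196^79 mod 2371 = 545.
Since 545 ≠ 1, 1196 does not lie in the subgroup.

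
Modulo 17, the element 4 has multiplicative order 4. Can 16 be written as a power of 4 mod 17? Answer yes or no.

⟨4⟩ has order 4; its elements mod 17 are {1, 4, 13, 16}.
16 is in this set.

yes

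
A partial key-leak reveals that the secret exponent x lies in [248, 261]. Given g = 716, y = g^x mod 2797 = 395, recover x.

Compute 716^248 mod 2797 = 1457, then multiply by 716 repeatedly:
  716^248=1457  716^249=2728  716^250=942  716^251=395
Found 395 at exponent 251.

251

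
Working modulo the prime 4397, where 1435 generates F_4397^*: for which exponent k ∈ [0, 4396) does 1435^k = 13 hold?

Baby-step giant-step with m = ceil(sqrt(4396)) = 67.
Baby table (1435^j mod 4397 for j=0..66):
  0:1  1:1435  2:1429  3:1613  4:1833  5:949  6:3142  7:1845
  8:581  9:2702  10:3613  11:592  12:899  13:1744  14:747  15:3474
  16:3389  17:133  18:1784  19:986  20:3473  21:1954  22:3101  23:171
  24:3550  25:2524  26:3209  27:1256  28:3987  29:848  30:3308  31:2617
  32:357  33:2243  34:101  35:4231  36:3625  37:224  38:459  39:3512
  40:758  41:1671  42:1520  43:288  44:4359  45:2631  46:2859  47:264
  48:698  49:3511  50:3720  51:242  52:4304  53:2852  54:3410  55:3886
  56:1014  57:4080  58:2393  59:4295  60:3128  61:3740  62:2560  63:2105
  64:4333  65:497  66:881
Giant step factor: 1435^(-67) ≡ 3698 (mod 4397).
Scan 13·3698^i mod 4397 for i = 0, 1, …:
  i=0: 13   i=1: 4104   i=2: 2545   i=3: 1830
  i=4: 357
Match at i=4, j=32: k = 4·67 + 32 = 300.

300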